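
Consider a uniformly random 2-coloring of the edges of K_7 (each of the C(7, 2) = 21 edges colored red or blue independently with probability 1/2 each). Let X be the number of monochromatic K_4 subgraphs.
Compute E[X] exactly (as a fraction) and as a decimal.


Let X = Σ_S X_S over the C(7, 4) = 35 subsets S of size 4, where X_S = 1 if the K_4 on S is monochromatic.
For a fixed S, the K_4 on S has C(4, 2) = 6 edges. P[all 6 edges red] = (1/2)^6, and likewise for blue, so P[monochromatic] = 2·(1/2)^6 = 2^{1 − 6} = 1/32.
By linearity of expectation: E[X] = C(7, 4) · 2^{1 − 6} = 35 · 1/32 = 35/32.
Numerically: E[X] ≈ 1.093750.

E[X] = C(7,4)·2^(1−C(4,2)) = 35/32 ≈ 1.093750.


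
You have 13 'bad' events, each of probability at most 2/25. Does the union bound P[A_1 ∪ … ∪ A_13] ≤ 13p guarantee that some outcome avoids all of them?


Union bound: P[∪_{i=1}^{13} A_i] ≤ Σ_i P[A_i] ≤ 13·p = 13·(2/25) = 26/25.
Numerically: 26/25 ≈ 1.040.
Is 26/25 < 1? NO.
Since the bound 26/25 is ≥ 1, the union bound is uninformative here; it does NOT by itself certify existence.

13·p = 26/25 ≈ 1.040; existence NOT certified by the union bound.


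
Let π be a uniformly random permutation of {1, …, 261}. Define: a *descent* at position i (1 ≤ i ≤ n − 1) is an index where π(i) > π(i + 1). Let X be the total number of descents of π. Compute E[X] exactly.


Write X = Σ X_I over i = 1, …, 260, with X_I the indicator of one descent.
There are 260 indicators.
For each fixed i, the pair (π(i), π(i+1)) is a uniformly random ordered pair of distinct values from {1, …, 261}; by symmetry P[π(i) > π(i+1)] = 1/2.
By linearity: E[X] = 260 · (1/2) = (261 − 1) · (1/2) = 130 ≈ 130.0000.

E[X] = 130 = 130.0000.


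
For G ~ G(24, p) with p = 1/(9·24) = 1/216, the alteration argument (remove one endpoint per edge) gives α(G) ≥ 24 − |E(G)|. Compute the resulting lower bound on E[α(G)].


E[|E(G)|] = C(24, 2)·p = 276 · (1/216) = 23/18.
E[α(G)] ≥ n − E[|E(G)|] = 24 − 23/18 = 409/18.
Numerically: ≈ 22.722.
(This is only a lower bound; the true E[α(G)] may be larger.)

E[α(G)] ≥ 409/18 ≈ 22.722.


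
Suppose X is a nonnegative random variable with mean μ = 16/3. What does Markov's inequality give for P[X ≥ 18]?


μ = E[X] = 16/3, a = 18.
Markov: P[X ≥ 18] ≤ μ/a = (16/3)/18 = 8/27.
Numerically: ≈ 0.296296.
(Since a = 18 > μ = 5.333333, the bound 8/27 is < 1 and informative.)

P[X ≥ 18] ≤ 8/27 ≈ 0.296296.


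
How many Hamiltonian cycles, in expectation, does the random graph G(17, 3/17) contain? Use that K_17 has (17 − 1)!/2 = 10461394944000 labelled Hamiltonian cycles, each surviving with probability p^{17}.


K_17 has (17 − 1)!/2 = 10461394944000 labelled Hamiltonian cycles.
For each such Hamiltonian cycle H, let X_H = 1 if all 17 edges of H are present in G. Then P[X_H = 1] = p^{17} = (3/17)^{17} = 129140163/827240261886336764177.
Summing the indicators: E[X] = Σ_H E[X_H] = 10461394944000 · p^{17} = 10461394944000 · 129140163/827240261886336764177 = 1350986248275535872000/827240261886336764177.
Numerically: E[X] ≈ 1.633.

E[X] = 10461394944000 · (3/17)^{17} = 1350986248275535872000/827240261886336764177 ≈ 1.633.


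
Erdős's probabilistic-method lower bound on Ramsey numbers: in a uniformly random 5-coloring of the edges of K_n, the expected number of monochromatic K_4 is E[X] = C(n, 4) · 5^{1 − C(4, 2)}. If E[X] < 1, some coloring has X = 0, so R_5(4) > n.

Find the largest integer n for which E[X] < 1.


We need C(n, 4) · 5^{1 − 6} < 1, i.e. C(n, 4) < 5^{6 − 1} = 3125.
Check values of n near the boundary:
  n = 13: C(13, 4) = 715; 715 < 3125? YES
  n = 14: C(14, 4) = 1001; 1001 < 3125? YES
  n = 15: C(15, 4) = 1365; 1365 < 3125? YES
  n = 16: C(16, 4) = 1820; 1820 < 3125? YES
  n = 17: C(17, 4) = 2380; 2380 < 3125? YES
  n = 18: C(18, 4) = 3060; 3060 < 3125? YES
  n = 19: C(19, 4) = 3876; 3876 < 3125? NO
The largest n with C(n, 4) < 3125 is n = 18 (where E[X] = 612/625 ≈ 0.979200). Hence R_5(4) > 18, i.e. R_5(4) ≥ 19.

Largest n = 18; hence R_5(4) > 18.


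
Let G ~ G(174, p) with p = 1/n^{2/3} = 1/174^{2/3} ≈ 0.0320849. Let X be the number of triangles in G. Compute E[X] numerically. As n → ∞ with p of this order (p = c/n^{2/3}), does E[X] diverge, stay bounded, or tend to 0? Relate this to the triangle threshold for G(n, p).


Number of potential triangles: C(174, 3) = 862924.
Each occurs with probability p³ ≈ (0.0320849)³ ≈ 3.30294623e-05.
By linearity: E[X] = C(174, 3)·p³ ≈ 862924 · 3.30294623e-05 ≈ 28.501916.
Since α = 2/3 < 1, p = c/n^{2/3} ≫ 1/n is above the triangle threshold p ~ 1/n. Asymptotically E[X] ~ (c³/6)·n^{3(1−α)} = (1³/6)·n^{1} → ∞; triangles are abundant w.h.p.

E[X] ≈ 28.501916; in regime p = Θ(1/n^{2/3}) E[X] diverges (above the triangle threshold p ~ 1/n).


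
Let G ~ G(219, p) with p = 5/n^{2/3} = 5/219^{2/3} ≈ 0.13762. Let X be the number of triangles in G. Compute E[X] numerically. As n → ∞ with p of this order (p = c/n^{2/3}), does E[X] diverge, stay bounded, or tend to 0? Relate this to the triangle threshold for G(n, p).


Number of potential triangles: C(219, 3) = 1726669.
Each occurs with probability p³ ≈ (0.13762)³ ≈ 2.6062843e-03.
By linearity: E[X] = C(219, 3)·p³ ≈ 1726669 · 2.6062843e-03 ≈ 4500.19026.
Since α = 2/3 < 1, p = c/n^{2/3} ≫ 1/n is above the triangle threshold p ~ 1/n. Asymptotically E[X] ~ (c³/6)·n^{3(1−α)} = (5³/6)·n^{1} → ∞; triangles are abundant w.h.p.

E[X] ≈ 4500.19026; in regime p = Θ(1/n^{2/3}) E[X] diverges (above the triangle threshold p ~ 1/n).


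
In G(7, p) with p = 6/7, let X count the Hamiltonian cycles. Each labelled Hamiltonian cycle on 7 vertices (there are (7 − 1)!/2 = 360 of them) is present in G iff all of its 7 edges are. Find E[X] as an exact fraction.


K_7 has (7 − 1)!/2 = 360 labelled Hamiltonian cycles.
For each such Hamiltonian cycle H, let X_H = 1 if all 7 edges of H are present in G. Then P[X_H = 1] = p^{7} = (6/7)^{7} = 279936/823543.
By linearity: E[X] = Σ_H E[X_H] = 360 · p^{7} = 360 · 279936/823543 = 100776960/823543.
Numerically: E[X] ≈ 122.4.

E[X] = 360 · (6/7)^{7} = 100776960/823543 ≈ 122.4.


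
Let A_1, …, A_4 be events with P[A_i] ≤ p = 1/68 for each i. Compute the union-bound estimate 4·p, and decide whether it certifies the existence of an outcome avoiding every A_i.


Union bound: P[∪_{i=1}^{4} A_i] ≤ Σ_i P[A_i] ≤ 4·p = 4·(1/68) = 1/17.
Numerically: 1/17 ≈ 0.059.
Is 1/17 < 1? YES.
Since P[∪ A_i] ≤ 1/17 < 1, the complement has P[∩ A_i^c] ≥ 1 − 1/17 = 16/17 > 0, so some outcome avoids every A_i.

4·p = 1/17 ≈ 0.059; existence CERTIFIED by the union bound.


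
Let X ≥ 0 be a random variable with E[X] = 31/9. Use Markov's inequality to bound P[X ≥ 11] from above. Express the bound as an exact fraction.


μ = E[X] = 31/9, a = 11.
Markov: P[X ≥ 11] ≤ μ/a = (31/9)/11 = 31/99.
Numerically: ≈ 0.313.
(Since a = 11 > μ = 3.444, the bound 31/99 is < 1 and informative.)

P[X ≥ 11] ≤ 31/99 ≈ 0.313.


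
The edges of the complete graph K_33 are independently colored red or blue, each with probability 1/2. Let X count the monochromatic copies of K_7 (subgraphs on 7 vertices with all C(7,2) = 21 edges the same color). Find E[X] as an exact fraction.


Let X = Σ_S X_S over the C(33, 7) = 4272048 subsets S of size 7, where X_S = 1 if the K_7 on S is monochromatic.
For a fixed S, the K_7 on S has C(7, 2) = 21 edges. P[all 21 edges red] = (1/2)^21, and likewise for blue, so P[monochromatic] = 2·(1/2)^21 = 2^{1 − 21} = 1/1048576.
By linearity of expectation: E[X] = C(33, 7) · 2^{1 − 21} = 4272048 · 1/1048576 = 267003/65536.
Numerically: E[X] ≈ 4.074.

E[X] = C(33,7)·2^(1−C(7,2)) = 267003/65536 ≈ 4.074.


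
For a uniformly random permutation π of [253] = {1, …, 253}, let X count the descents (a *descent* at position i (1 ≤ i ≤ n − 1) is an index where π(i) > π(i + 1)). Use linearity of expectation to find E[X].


Write X = Σ X_I over i = 1, …, 252, with X_I the indicator of one descent.
There are 252 indicators.
For each fixed i, the pair (π(i), π(i+1)) is a uniformly random ordered pair of distinct values from {1, …, 253}; by symmetry P[π(i) > π(i+1)] = 1/2.
By linearity: E[X] = 252 · (1/2) = (253 − 1) · (1/2) = 126 ≈ 126.00000.

E[X] = 126 = 126.00000.


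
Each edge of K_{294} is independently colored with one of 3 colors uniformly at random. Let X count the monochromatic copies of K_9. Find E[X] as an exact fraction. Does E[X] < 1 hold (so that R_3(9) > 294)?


E[X] = C(294, 9) · 3^{1 − 36} = 39963546001186808 · 3^{−35} = 39963546001186808/50031545098999707.
As a reduced fraction: E[X] = 39963546001186808/50031545098999707 ≈ 0.798767.
Is E[X] < 1? YES.
Since E[X] < 1, there exists a 3-coloring of K_{294} with no monochromatic K_9; hence R_3(9) > 294.

E[X] = 39963546001186808/50031545098999707 ≈ 0.798767; E[X] < 1, so R_3(9) > 294.


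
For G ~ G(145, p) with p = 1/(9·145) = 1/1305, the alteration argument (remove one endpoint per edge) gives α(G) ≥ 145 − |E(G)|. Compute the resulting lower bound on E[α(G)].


E[|E(G)|] = C(145, 2)·p = 10440 · (1/1305) = 8.
E[α(G)] ≥ n − E[|E(G)|] = 145 − 8 = 137.
Numerically: ≈ 137.000.
(This is only a lower bound; the true E[α(G)] may be larger.)

E[α(G)] ≥ 137 ≈ 137.000.


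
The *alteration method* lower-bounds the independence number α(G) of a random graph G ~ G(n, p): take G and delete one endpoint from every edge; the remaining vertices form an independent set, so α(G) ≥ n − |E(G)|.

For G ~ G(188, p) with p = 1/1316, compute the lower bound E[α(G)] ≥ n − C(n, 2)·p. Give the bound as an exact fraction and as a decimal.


E[|E(G)|] = C(188, 2)·p = 17578 · (1/1316) = 187/14.
E[α(G)] ≥ n − E[|E(G)|] = 188 − 187/14 = 2445/14.
Numerically: ≈ 174.64286.
(This is only a lower bound; the true E[α(G)] may be larger.)

E[α(G)] ≥ 2445/14 ≈ 174.64286.


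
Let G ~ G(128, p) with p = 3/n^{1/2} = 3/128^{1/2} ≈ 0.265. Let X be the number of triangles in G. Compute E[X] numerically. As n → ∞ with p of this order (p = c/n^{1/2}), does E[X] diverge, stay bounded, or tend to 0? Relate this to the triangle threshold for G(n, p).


Number of potential triangles: C(128, 3) = 341376.
Each occurs with probability p³ ≈ (0.265)³ ≈ 1.86444e-02.
By linearity: E[X] = C(128, 3)·p³ ≈ 341376 · 1.86444e-02 ≈ 6364.757.
Since α = 1/2 < 1, p = c/n^{1/2} ≫ 1/n is above the triangle threshold p ~ 1/n. Asymptotically E[X] ~ (c³/6)·n^{3(1−α)} = (3³/6)·n^{1.5} → ∞; triangles are abundant w.h.p.

E[X] ≈ 6364.757; in regime p = Θ(1/n^{1/2}) E[X] diverges (above the triangle threshold p ~ 1/n).


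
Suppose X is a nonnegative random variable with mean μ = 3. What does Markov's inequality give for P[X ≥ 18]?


μ = E[X] = 3, a = 18.
Markov: P[X ≥ 18] ≤ μ/a = (3)/18 = 1/6.
Numerically: ≈ 0.16667.
(Since a = 18 > μ = 3.00000, the bound 1/6 is < 1 and informative.)

P[X ≥ 18] ≤ 1/6 ≈ 0.16667.


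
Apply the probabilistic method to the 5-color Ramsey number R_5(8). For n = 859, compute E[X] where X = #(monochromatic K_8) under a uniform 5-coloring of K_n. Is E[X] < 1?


E[X] = C(859, 8) · 5^{1 − 28} = 7115855595170747139 · 5^{−27} = 7115855595170747139/7450580596923828125.
As a reduced fraction: E[X] = 7115855595170747139/7450580596923828125 ≈ 0.955074.
Is E[X] < 1? YES.
Since E[X] < 1, there exists a 5-coloring of K_{859} with no monochromatic K_8; hence R_5(8) > 859.

E[X] = 7115855595170747139/7450580596923828125 ≈ 0.955074; E[X] < 1, so R_5(8) > 859.


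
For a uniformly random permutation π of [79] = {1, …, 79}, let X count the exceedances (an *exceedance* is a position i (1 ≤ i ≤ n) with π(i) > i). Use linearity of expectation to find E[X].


Write X = Σ_{i=1}^{79} X_i, where X_i = 1_{π(i) > i}.
For each fixed i, π(i) is uniform over {1, …, 79} (marginal of a uniform permutation), so P[π(i) > i] = (n − i)/n. Summing: Σ_{i=1}^{79} (n − i)/n = (0 + 1 + … + 78)/79 = 79(79 − 1)/(2·79) = (79 − 1)/2.
Hence E[X] = Σ_{i=1}^{79} (79 − i)/79 = 39 ≈ 39.0000.

E[X] = 39 = 39.0000.


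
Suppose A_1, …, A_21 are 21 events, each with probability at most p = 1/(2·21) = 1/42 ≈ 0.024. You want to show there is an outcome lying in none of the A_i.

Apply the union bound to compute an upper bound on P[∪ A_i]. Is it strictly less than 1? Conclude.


Union bound: P[∪_{i=1}^{21} A_i] ≤ Σ_i P[A_i] ≤ 21·p = 21·(1/42) = 1/2.
Numerically: 1/2 ≈ 0.500.
Is 1/2 < 1? YES.
Since P[∪ A_i] ≤ 1/2 < 1, the complement has P[∩ A_i^c] ≥ 1 − 1/2 = 1/2 > 0, so some outcome avoids every A_i.

21·p = 1/2 ≈ 0.500; existence CERTIFIED by the union bound.


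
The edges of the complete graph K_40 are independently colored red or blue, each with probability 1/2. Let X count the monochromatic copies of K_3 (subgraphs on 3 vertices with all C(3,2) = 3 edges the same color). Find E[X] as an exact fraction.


Let X = Σ_S X_S over the C(40, 3) = 9880 subsets S of size 3, where X_S = 1 if the K_3 on S is monochromatic.
For a fixed S, the K_3 on S has C(3, 2) = 3 edges. P[all 3 edges red] = (1/2)^3, and likewise for blue, so P[monochromatic] = 2·(1/2)^3 = 2^{1 − 3} = 1/4.
By linearity of expectation: E[X] = C(40, 3) · 2^{1 − 3} = 9880 · 1/4 = 2470.
Numerically: E[X] ≈ 2470.000000.

E[X] = C(40,3)·2^(1−C(3,2)) = 2470 ≈ 2470.000000.


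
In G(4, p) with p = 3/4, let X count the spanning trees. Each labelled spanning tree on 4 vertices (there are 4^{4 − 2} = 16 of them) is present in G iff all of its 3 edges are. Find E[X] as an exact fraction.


K_4 has 4^{4 − 2} = 16 labelled spanning trees.
For each such spanning tree H, let X_H = 1 if all 3 edges of H are present in G. Then P[X_H = 1] = p^{3} = (3/4)^{3} = 27/64.
By linearity of expectation: E[X] = Σ_H E[X_H] = 16 · p^{3} = 16 · 27/64 = 27/4.
Numerically: E[X] ≈ 6.75.

E[X] = 16 · (3/4)^{3} = 27/4 ≈ 6.75.


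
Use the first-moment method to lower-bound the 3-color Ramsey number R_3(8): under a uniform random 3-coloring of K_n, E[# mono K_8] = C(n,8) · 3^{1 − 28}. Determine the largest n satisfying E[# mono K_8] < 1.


We need C(n, 8) · 3^{1 − 28} < 1, i.e. C(n, 8) < 3^{28 − 1} = 7625597484987.
Check values of n near the boundary:
  n = 150: C(150, 8) = 5257211409450; 5257211409450 < 7625597484987? YES
  n = 151: C(151, 8) = 5551321138650; 5551321138650 < 7625597484987? YES
  n = 152: C(152, 8) = 5859727868575; 5859727868575 < 7625597484987? YES
  n = 153: C(153, 8) = 6183023199255; 6183023199255 < 7625597484987? YES
  n = 154: C(154, 8) = 6521818990995; 6521818990995 < 7625597484987? YES
  n = 155: C(155, 8) = 6876747915675; 6876747915675 < 7625597484987? YES
  n = 156: C(156, 8) = 7248464019225; 7248464019225 < 7625597484987? YES
  n = 157: C(157, 8) = 7637643295425; 7637643295425 < 7625597484987? NO
  n = 158: C(158, 8) = 8044984271181; 8044984271181 < 7625597484987? NO
  n = 159: C(159, 8) = 8471208603429; 8471208603429 < 7625597484987? NO
The largest n with C(n, 8) < 7625597484987 is n = 156 (where E[X] = 805384891025/847288609443 ≈ 0.950544). Hence R_3(8) > 156, i.e. R_3(8) ≥ 157.

Largest n = 156; hence R_3(8) > 156.


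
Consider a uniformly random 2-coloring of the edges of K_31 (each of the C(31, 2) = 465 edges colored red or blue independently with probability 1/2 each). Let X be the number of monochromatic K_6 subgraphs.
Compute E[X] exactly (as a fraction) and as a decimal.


Let X = Σ_S X_S over the C(31, 6) = 736281 subsets S of size 6, where X_S = 1 if the K_6 on S is monochromatic.
For a fixed S, the K_6 on S has C(6, 2) = 15 edges. P[all 15 edges red] = (1/2)^15, and likewise for blue, so P[monochromatic] = 2·(1/2)^15 = 2^{1 − 15} = 1/16384.
By linearity: E[X] = C(31, 6) · 2^{1 − 15} = 736281 · 1/16384 = 736281/16384.
Numerically: E[X] ≈ 44.9390.

E[X] = C(31,6)·2^(1−C(6,2)) = 736281/16384 ≈ 44.9390.


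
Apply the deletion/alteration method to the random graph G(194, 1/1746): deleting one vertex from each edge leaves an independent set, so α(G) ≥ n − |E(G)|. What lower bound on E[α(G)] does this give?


E[|E(G)|] = C(194, 2)·p = 18721 · (1/1746) = 193/18.
E[α(G)] ≥ n − E[|E(G)|] = 194 − 193/18 = 3299/18.
Numerically: ≈ 183.277778.
(This is only a lower bound; the true E[α(G)] may be larger.)

E[α(G)] ≥ 3299/18 ≈ 183.277778.


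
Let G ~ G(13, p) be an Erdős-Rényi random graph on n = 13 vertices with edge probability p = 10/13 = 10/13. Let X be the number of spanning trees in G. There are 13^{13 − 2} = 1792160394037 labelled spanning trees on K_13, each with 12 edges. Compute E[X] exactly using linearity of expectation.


K_13 has 13^{13 − 2} = 1792160394037 labelled spanning trees.
For each such spanning tree H, let X_H = 1 if all 12 edges of H are present in G. Then P[X_H = 1] = p^{12} = (10/13)^{12} = 1000000000000/23298085122481.
By linearity: E[X] = Σ_H E[X_H] = 1792160394037 · p^{12} = 1792160394037 · 1000000000000/23298085122481 = 1000000000000/13.
Numerically: E[X] ≈ 7.6923e+10.

E[X] = 1792160394037 · (10/13)^{12} = 1000000000000/13 ≈ 7.6923e+10.


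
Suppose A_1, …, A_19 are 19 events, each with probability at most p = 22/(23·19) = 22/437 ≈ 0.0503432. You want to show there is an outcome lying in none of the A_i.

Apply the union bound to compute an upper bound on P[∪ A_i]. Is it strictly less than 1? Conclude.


Union bound: P[∪_{i=1}^{19} A_i] ≤ Σ_i P[A_i] ≤ 19·p = 19·(22/437) = 22/23.
Numerically: 22/23 ≈ 0.9565217.
Is 22/23 < 1? YES.
Since P[∪ A_i] ≤ 22/23 < 1, the complement has P[∩ A_i^c] ≥ 1 − 22/23 = 1/23 > 0, so some outcome avoids every A_i.

19·p = 22/23 ≈ 0.9565217; existence CERTIFIED by the union bound.


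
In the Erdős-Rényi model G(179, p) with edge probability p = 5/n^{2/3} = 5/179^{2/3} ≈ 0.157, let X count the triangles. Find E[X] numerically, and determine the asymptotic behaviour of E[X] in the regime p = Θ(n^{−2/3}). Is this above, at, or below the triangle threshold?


Number of potential triangles: C(179, 3) = 939929.
Each occurs with probability p³ ≈ (0.157)³ ≈ 3.90125e-03.
By linearity: E[X] = C(179, 3)·p³ ≈ 939929 · 3.90125e-03 ≈ 3666.899.
Since α = 2/3 < 1, p = c/n^{2/3} ≫ 1/n is above the triangle threshold p ~ 1/n. Asymptotically E[X] ~ (c³/6)·n^{3(1−α)} = (5³/6)·n^{1} → ∞; triangles are abundant w.h.p.

E[X] ≈ 3666.899; in regime p = Θ(1/n^{2/3}) E[X] diverges (above the triangle threshold p ~ 1/n).


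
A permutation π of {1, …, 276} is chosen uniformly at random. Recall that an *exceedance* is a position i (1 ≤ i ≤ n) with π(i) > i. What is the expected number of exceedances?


Write X = Σ_{i=1}^{276} X_i, where X_i = 1_{π(i) > i}.
For each fixed i, π(i) is uniform over {1, …, 276} (marginal of a uniform permutation), so P[π(i) > i] = (n − i)/n. Summing: Σ_{i=1}^{276} (n − i)/n = (0 + 1 + … + 275)/276 = 276(276 − 1)/(2·276) = (276 − 1)/2.
Hence E[X] = Σ_{i=1}^{276} (276 − i)/276 = 275/2 ≈ 137.50000.

E[X] = 275/2 = 137.50000.


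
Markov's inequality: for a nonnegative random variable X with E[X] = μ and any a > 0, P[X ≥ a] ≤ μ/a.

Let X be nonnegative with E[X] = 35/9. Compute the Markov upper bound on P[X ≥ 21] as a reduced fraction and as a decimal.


μ = E[X] = 35/9, a = 21.
Markov: P[X ≥ 21] ≤ μ/a = (35/9)/21 = 5/27.
Numerically: ≈ 0.185185.
(Since a = 21 > μ = 3.888889, the bound 5/27 is < 1 and informative.)

P[X ≥ 21] ≤ 5/27 ≈ 0.185185.


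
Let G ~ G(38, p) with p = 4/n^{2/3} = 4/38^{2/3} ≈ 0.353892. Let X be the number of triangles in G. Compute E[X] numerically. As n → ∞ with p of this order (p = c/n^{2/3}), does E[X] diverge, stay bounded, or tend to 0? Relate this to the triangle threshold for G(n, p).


Number of potential triangles: C(38, 3) = 8436.
Each occurs with probability p³ ≈ (0.353892)³ ≈ 4.43213296e-02.
By linearity: E[X] = C(38, 3)·p³ ≈ 8436 · 4.43213296e-02 ≈ 373.894737.
Since α = 2/3 < 1, p = c/n^{2/3} ≫ 1/n is above the triangle threshold p ~ 1/n. Asymptotically E[X] ~ (c³/6)·n^{3(1−α)} = (4³/6)·n^{1} → ∞; triangles are abundant w.h.p.

E[X] ≈ 373.894737; in regime p = Θ(1/n^{2/3}) E[X] diverges (above the triangle threshold p ~ 1/n).


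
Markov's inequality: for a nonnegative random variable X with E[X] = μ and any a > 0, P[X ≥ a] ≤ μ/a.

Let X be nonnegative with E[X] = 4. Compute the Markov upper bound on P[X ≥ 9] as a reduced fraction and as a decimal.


μ = E[X] = 4, a = 9.
Markov: P[X ≥ 9] ≤ μ/a = (4)/9 = 4/9.
Numerically: ≈ 0.444444.
(Since a = 9 > μ = 4.000000, the bound 4/9 is < 1 and informative.)

P[X ≥ 9] ≤ 4/9 ≈ 0.444444.


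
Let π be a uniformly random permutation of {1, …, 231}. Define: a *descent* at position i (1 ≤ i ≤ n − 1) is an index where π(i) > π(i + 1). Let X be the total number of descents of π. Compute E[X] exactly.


Write X = Σ X_I over i = 1, …, 230, with X_I the indicator of one descent.
There are 230 indicators.
For each fixed i, the pair (π(i), π(i+1)) is a uniformly random ordered pair of distinct values from {1, …, 231}; by symmetry P[π(i) > π(i+1)] = 1/2.
By linearity: E[X] = 230 · (1/2) = (231 − 1) · (1/2) = 115 ≈ 115.000000.

E[X] = 115 = 115.000000.


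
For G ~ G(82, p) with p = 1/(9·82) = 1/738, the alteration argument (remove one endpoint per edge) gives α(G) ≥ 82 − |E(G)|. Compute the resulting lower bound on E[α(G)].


E[|E(G)|] = C(82, 2)·p = 3321 · (1/738) = 9/2.
E[α(G)] ≥ n − E[|E(G)|] = 82 − 9/2 = 155/2.
Numerically: ≈ 77.500000.
(This is only a lower bound; the true E[α(G)] may be larger.)

E[α(G)] ≥ 155/2 ≈ 77.500000.


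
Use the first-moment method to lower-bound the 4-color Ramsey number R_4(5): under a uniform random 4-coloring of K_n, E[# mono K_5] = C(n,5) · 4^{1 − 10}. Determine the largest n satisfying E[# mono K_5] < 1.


We need C(n, 5) · 4^{1 − 10} < 1, i.e. C(n, 5) < 4^{10 − 1} = 262144.
Check values of n near the boundary:
  n = 28: C(28, 5) = 98280; 98280 < 262144? YES
  n = 29: C(29, 5) = 118755; 118755 < 262144? YES
  n = 30: C(30, 5) = 142506; 142506 < 262144? YES
  n = 31: C(31, 5) = 169911; 169911 < 262144? YES
  n = 32: C(32, 5) = 201376; 201376 < 262144? YES
  n = 33: C(33, 5) = 237336; 237336 < 262144? YES
  n = 34: C(34, 5) = 278256; 278256 < 262144? NO
The largest n with C(n, 5) < 262144 is n = 33 (where E[X] = 29667/32768 ≈ 0.905). Hence R_4(5) > 33, i.e. R_4(5) ≥ 34.

Largest n = 33; hence R_4(5) > 33.


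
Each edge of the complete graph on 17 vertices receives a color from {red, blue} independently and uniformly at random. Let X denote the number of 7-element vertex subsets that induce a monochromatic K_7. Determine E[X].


Let X = Σ_S X_S over the C(17, 7) = 19448 subsets S of size 7, where X_S = 1 if the K_7 on S is monochromatic.
For a fixed S, the K_7 on S has C(7, 2) = 21 edges. P[all 21 edges red] = (1/2)^21, and likewise for blue, so P[monochromatic] = 2·(1/2)^21 = 2^{1 − 21} = 1/1048576.
By linearity of expectation: E[X] = C(17, 7) · 2^{1 − 21} = 19448 · 1/1048576 = 2431/131072.
Numerically: E[X] ≈ 0.019.

E[X] = C(17,7)·2^(1−C(7,2)) = 2431/131072 ≈ 0.019.


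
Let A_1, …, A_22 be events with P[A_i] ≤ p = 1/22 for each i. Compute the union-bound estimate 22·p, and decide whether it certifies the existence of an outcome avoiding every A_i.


Union bound: P[∪_{i=1}^{22} A_i] ≤ Σ_i P[A_i] ≤ 22·p = 22·(1/22) = 1.
Numerically: 1 ≈ 1.0000.
Is 1 < 1? NO.
Since the bound 1 is ≥ 1, the union bound is uninformative here; it does NOT by itself certify existence.

22·p = 1 ≈ 1.0000; existence NOT certified by the union bound.


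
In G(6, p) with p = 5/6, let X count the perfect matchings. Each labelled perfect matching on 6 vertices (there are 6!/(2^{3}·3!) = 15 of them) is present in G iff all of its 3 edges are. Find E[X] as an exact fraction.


K_6 has 6!/(2^{3}·3!) = 15 labelled perfect matchings.
For each such perfect matching H, let X_H = 1 if all 3 edges of H are present in G. Then P[X_H = 1] = p^{3} = (5/6)^{3} = 125/216.
By linearity: E[X] = Σ_H E[X_H] = 15 · p^{3} = 15 · 125/216 = 625/72.
Numerically: E[X] ≈ 8.681.

E[X] = 15 · (5/6)^{3} = 625/72 ≈ 8.681.


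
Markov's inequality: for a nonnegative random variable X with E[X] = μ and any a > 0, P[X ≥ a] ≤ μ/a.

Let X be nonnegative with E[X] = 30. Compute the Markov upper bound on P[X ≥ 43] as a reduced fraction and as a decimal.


μ = E[X] = 30, a = 43.
Markov: P[X ≥ 43] ≤ μ/a = (30)/43 = 30/43.
Numerically: ≈ 0.697674.
(Since a = 43 > μ = 30.000000, the bound 30/43 is < 1 and informative.)

P[X ≥ 43] ≤ 30/43 ≈ 0.697674.


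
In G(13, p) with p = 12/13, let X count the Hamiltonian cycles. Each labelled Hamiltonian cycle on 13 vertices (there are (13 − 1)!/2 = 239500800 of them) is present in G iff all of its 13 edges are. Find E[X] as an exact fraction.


K_13 has (13 − 1)!/2 = 239500800 labelled Hamiltonian cycles.
For each such Hamiltonian cycle H, let X_H = 1 if all 13 edges of H are present in G. Then P[X_H = 1] = p^{13} = (12/13)^{13} = 106993205379072/302875106592253.
By linearity of expectation: E[X] = Σ_H E[X_H] = 239500800 · p^{13} = 239500800 · 106993205379072/302875106592253 = 25624958282852047257600/302875106592253.
Numerically: E[X] ≈ 8.4606e+07.

E[X] = 239500800 · (12/13)^{13} = 25624958282852047257600/302875106592253 ≈ 8.4606e+07.


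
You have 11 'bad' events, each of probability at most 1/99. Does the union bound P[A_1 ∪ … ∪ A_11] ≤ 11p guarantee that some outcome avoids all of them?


Union bound: P[∪_{i=1}^{11} A_i] ≤ Σ_i P[A_i] ≤ 11·p = 11·(1/99) = 1/9.
Numerically: 1/9 ≈ 0.111.
Is 1/9 < 1? YES.
Since P[∪ A_i] ≤ 1/9 < 1, the complement has P[∩ A_i^c] ≥ 1 − 1/9 = 8/9 > 0, so some outcome avoids every A_i.

11·p = 1/9 ≈ 0.111; existence CERTIFIED by the union bound.


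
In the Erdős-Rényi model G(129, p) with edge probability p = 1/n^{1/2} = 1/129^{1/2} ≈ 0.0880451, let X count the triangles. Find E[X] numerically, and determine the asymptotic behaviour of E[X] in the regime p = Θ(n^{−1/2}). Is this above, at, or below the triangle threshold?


Number of potential triangles: C(129, 3) = 349504.
Each occurs with probability p³ ≈ (0.0880451)³ ≈ 6.82520082e-04.
By linearity: E[X] = C(129, 3)·p³ ≈ 349504 · 6.82520082e-04 ≈ 238.543499.
Since α = 1/2 < 1, p = c/n^{1/2} ≫ 1/n is above the triangle threshold p ~ 1/n. Asymptotically E[X] ~ (c³/6)·n^{3(1−α)} = (1³/6)·n^{1.5} → ∞; triangles are abundant w.h.p.

E[X] ≈ 238.543499; in regime p = Θ(1/n^{1/2}) E[X] diverges (above the triangle threshold p ~ 1/n).


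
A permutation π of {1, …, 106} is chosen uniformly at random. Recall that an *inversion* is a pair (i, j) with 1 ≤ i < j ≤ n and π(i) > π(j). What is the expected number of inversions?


Write X = Σ X_I over the C(106, 2) = 5565 pairs i < j, with X_I the indicator of one inversion.
There are 5565 indicators.
For each fixed pair i < j, the values π(i) and π(j) are two distinct elements of {1, …, 106} in uniformly random order; by symmetry P[π(i) > π(j)] = 1/2.
By linearity: E[X] = 5565 · (1/2) = C(106, 2) · (1/2) = 5565/2 = 5565/2 ≈ 2782.50000.

E[X] = 5565/2 = 2782.50000.


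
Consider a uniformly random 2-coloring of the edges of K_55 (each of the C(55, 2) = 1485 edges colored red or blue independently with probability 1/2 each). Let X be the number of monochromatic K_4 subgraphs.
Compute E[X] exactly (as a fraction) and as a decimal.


Let X = Σ_S X_S over the C(55, 4) = 341055 subsets S of size 4, where X_S = 1 if the K_4 on S is monochromatic.
For a fixed S, the K_4 on S has C(4, 2) = 6 edges. P[all 6 edges red] = (1/2)^6, and likewise for blue, so P[monochromatic] = 2·(1/2)^6 = 2^{1 − 6} = 1/32.
Summing: E[X] = C(55, 4) · 2^{1 − 6} = 341055 · 1/32 = 341055/32.
Numerically: E[X] ≈ 10657.969.

E[X] = C(55,4)·2^(1−C(4,2)) = 341055/32 ≈ 10657.969.


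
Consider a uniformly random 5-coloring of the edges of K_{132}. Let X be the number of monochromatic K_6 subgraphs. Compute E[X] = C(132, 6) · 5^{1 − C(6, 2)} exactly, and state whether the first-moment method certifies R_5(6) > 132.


E[X] = C(132, 6) · 5^{1 − 15} = 6547258432 · 5^{−14} = 6547258432/6103515625.
As a reduced fraction: E[X] = 6547258432/6103515625 ≈ 1.0727.
Is E[X] < 1? NO.
Since E[X] ≥ 1, the first-moment bound is inconclusive at n = 132; it does NOT by itself certify R_5(6) > 132.

E[X] = 6547258432/6103515625 ≈ 1.0727; E[X] ≥ 1; first-moment method inconclusive here.


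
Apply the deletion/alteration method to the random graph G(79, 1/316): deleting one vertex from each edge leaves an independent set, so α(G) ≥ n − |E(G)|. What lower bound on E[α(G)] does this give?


E[|E(G)|] = C(79, 2)·p = 3081 · (1/316) = 39/4.
E[α(G)] ≥ n − E[|E(G)|] = 79 − 39/4 = 277/4.
Numerically: ≈ 69.250000.
(This is only a lower bound; the true E[α(G)] may be larger.)

E[α(G)] ≥ 277/4 ≈ 69.250000.


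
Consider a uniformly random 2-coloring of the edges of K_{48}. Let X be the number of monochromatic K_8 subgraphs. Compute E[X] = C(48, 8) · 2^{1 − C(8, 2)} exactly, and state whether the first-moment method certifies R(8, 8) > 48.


E[X] = C(48, 8) · 2^{1 − 28} = 377348994 · 2^{−27} = 377348994/134217728.
As a reduced fraction: E[X] = 188674497/67108864 ≈ 2.81147.
Is E[X] < 1? NO.
Since E[X] ≥ 1, the first-moment bound is inconclusive at n = 48; it does NOT by itself certify R(8, 8) > 48.

E[X] = 188674497/67108864 ≈ 2.81147; E[X] ≥ 1; first-moment method inconclusive here.


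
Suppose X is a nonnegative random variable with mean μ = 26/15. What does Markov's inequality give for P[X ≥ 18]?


μ = E[X] = 26/15, a = 18.
Markov: P[X ≥ 18] ≤ μ/a = (26/15)/18 = 13/135.
Numerically: ≈ 0.0963.
(Since a = 18 > μ = 1.7333, the bound 13/135 is < 1 and informative.)

P[X ≥ 18] ≤ 13/135 ≈ 0.0963.


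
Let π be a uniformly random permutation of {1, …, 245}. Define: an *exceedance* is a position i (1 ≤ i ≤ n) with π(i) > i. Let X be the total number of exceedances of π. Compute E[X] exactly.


Write X = Σ_{i=1}^{245} X_i, where X_i = 1_{π(i) > i}.
For each fixed i, π(i) is uniform over {1, …, 245} (marginal of a uniform permutation), so P[π(i) > i] = (n − i)/n. Summing: Σ_{i=1}^{245} (n − i)/n = (0 + 1 + … + 244)/245 = 245(245 − 1)/(2·245) = (245 − 1)/2.
Hence E[X] = Σ_{i=1}^{245} (245 − i)/245 = 122 ≈ 122.000.

E[X] = 122 = 122.000.


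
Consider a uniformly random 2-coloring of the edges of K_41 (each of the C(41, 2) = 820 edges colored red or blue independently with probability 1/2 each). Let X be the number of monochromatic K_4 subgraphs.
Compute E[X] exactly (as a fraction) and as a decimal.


Let X = Σ_S X_S over the C(41, 4) = 101270 subsets S of size 4, where X_S = 1 if the K_4 on S is monochromatic.
For a fixed S, the K_4 on S has C(4, 2) = 6 edges. P[all 6 edges red] = (1/2)^6, and likewise for blue, so P[monochromatic] = 2·(1/2)^6 = 2^{1 − 6} = 1/32.
By linearity: E[X] = C(41, 4) · 2^{1 − 6} = 101270 · 1/32 = 50635/16.
Numerically: E[X] ≈ 3164.688.

E[X] = C(41,4)·2^(1−C(4,2)) = 50635/16 ≈ 3164.688.


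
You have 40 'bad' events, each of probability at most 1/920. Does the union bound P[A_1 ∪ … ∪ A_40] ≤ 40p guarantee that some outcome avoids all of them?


Union bound: P[∪_{i=1}^{40} A_i] ≤ Σ_i P[A_i] ≤ 40·p = 40·(1/920) = 1/23.
Numerically: 1/23 ≈ 0.0435.
Is 1/23 < 1? YES.
Since P[∪ A_i] ≤ 1/23 < 1, the complement has P[∩ A_i^c] ≥ 1 − 1/23 = 22/23 > 0, so some outcome avoids every A_i.

40·p = 1/23 ≈ 0.0435; existence CERTIFIED by the union bound.


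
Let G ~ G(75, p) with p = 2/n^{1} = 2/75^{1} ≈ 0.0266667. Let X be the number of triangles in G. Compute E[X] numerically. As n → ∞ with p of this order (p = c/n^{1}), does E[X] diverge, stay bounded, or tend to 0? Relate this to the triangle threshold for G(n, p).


Number of potential triangles: C(75, 3) = 67525.
Each occurs with probability p³ ≈ (0.0266667)³ ≈ 1.89629630e-05.
By linearity: E[X] = C(75, 3)·p³ ≈ 67525 · 1.89629630e-05 ≈ 1.280474.
Here α = 1, so p = 2/n is exactly at the triangle threshold p ~ 1/n. Asymptotically E[X] → c³/6 = 2³/6 = 4/3 ≈ 1.333333, a bounded constant. In this regime the triangle count is asymptotically Poisson(c³/6).

E[X] ≈ 1.280474; in regime p = Θ(1/n^{1}) E[X] stays bounded (at the triangle threshold p ~ 1/n).


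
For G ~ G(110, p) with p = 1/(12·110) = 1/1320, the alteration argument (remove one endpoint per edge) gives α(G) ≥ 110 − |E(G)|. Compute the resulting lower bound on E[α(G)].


E[|E(G)|] = C(110, 2)·p = 5995 · (1/1320) = 109/24.
E[α(G)] ≥ n − E[|E(G)|] = 110 − 109/24 = 2531/24.
Numerically: ≈ 105.4583.
(This is only a lower bound; the true E[α(G)] may be larger.)

E[α(G)] ≥ 2531/24 ≈ 105.4583.


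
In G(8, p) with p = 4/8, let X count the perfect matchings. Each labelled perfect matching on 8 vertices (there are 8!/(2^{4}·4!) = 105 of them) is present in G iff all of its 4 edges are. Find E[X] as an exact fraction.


K_8 has 8!/(2^{4}·4!) = 105 labelled perfect matchings.
For each such perfect matching H, let X_H = 1 if all 4 edges of H are present in G. Then P[X_H = 1] = p^{4} = (1/2)^{4} = 1/16.
Summing the indicators: E[X] = Σ_H E[X_H] = 105 · p^{4} = 105 · 1/16 = 105/16.
Numerically: E[X] ≈ 6.56.

E[X] = 105 · (1/2)^{4} = 105/16 ≈ 6.56.


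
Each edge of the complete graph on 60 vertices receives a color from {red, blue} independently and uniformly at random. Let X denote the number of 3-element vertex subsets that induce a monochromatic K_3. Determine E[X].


Let X = Σ_S X_S over the C(60, 3) = 34220 subsets S of size 3, where X_S = 1 if the K_3 on S is monochromatic.
For a fixed S, the K_3 on S has C(3, 2) = 3 edges. P[all 3 edges red] = (1/2)^3, and likewise for blue, so P[monochromatic] = 2·(1/2)^3 = 2^{1 − 3} = 1/4.
Summing: E[X] = C(60, 3) · 2^{1 − 3} = 34220 · 1/4 = 8555.
Numerically: E[X] ≈ 8555.00000.

E[X] = C(60,3)·2^(1−C(3,2)) = 8555 ≈ 8555.00000.


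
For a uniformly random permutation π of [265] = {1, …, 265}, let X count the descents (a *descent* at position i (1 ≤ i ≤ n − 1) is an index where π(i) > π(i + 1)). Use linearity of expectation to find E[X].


Write X = Σ X_I over i = 1, …, 264, with X_I the indicator of one descent.
There are 264 indicators.
For each fixed i, the pair (π(i), π(i+1)) is a uniformly random ordered pair of distinct values from {1, …, 265}; by symmetry P[π(i) > π(i+1)] = 1/2.
By linearity: E[X] = 264 · (1/2) = (265 − 1) · (1/2) = 132 ≈ 132.000000.

E[X] = 132 = 132.000000.


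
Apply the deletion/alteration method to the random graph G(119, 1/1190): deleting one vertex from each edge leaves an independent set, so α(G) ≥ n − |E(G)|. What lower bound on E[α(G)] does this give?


E[|E(G)|] = C(119, 2)·p = 7021 · (1/1190) = 59/10.
E[α(G)] ≥ n − E[|E(G)|] = 119 − 59/10 = 1131/10.
Numerically: ≈ 113.100000.
(This is only a lower bound; the true E[α(G)] may be larger.)

E[α(G)] ≥ 1131/10 ≈ 113.100000.


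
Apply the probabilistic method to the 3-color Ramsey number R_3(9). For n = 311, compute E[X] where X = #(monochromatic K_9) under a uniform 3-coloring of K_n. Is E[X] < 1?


E[X] = C(311, 9) · 3^{1 − 36} = 66733530156060130 · 3^{−35} = 66733530156060130/50031545098999707.
As a reduced fraction: E[X] = 66733530156060130/50031545098999707 ≈ 1.334.
Is E[X] < 1? NO.
Since E[X] ≥ 1, the first-moment bound is inconclusive at n = 311; it does NOT by itself certify R_3(9) > 311.

E[X] = 66733530156060130/50031545098999707 ≈ 1.334; E[X] ≥ 1; first-moment method inconclusive here.


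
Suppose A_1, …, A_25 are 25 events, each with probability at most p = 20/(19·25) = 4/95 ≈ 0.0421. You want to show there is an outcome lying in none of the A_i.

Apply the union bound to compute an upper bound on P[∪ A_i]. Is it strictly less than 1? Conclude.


Union bound: P[∪_{i=1}^{25} A_i] ≤ Σ_i P[A_i] ≤ 25·p = 25·(4/95) = 20/19.
Numerically: 20/19 ≈ 1.0526.
Is 20/19 < 1? NO.
Since the bound 20/19 is ≥ 1, the union bound is uninformative here; it does NOT by itself certify existence.

25·p = 20/19 ≈ 1.0526; existence NOT certified by the union bound.


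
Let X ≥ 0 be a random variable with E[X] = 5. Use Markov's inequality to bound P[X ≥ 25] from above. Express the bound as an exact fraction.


μ = E[X] = 5, a = 25.
Markov: P[X ≥ 25] ≤ μ/a = (5)/25 = 1/5.
Numerically: ≈ 0.2000.
(Since a = 25 > μ = 5.0000, the bound 1/5 is < 1 and informative.)

P[X ≥ 25] ≤ 1/5 ≈ 0.2000.


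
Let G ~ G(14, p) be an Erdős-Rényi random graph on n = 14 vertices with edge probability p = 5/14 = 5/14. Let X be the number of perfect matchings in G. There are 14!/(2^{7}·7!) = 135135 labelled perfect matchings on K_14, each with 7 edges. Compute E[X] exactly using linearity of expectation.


K_14 has 14!/(2^{7}·7!) = 135135 labelled perfect matchings.
For each such perfect matching H, let X_H = 1 if all 7 edges of H are present in G. Then P[X_H = 1] = p^{7} = (5/14)^{7} = 78125/105413504.
Summing the indicators: E[X] = Σ_H E[X_H] = 135135 · p^{7} = 135135 · 78125/105413504 = 1508203125/15059072.
Numerically: E[X] ≈ 100.152.

E[X] = 135135 · (5/14)^{7} = 1508203125/15059072 ≈ 100.152.


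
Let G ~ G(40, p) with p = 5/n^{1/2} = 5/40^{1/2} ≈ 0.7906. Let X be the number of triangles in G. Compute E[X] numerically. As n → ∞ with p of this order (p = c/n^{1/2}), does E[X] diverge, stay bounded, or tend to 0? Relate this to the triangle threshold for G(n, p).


Number of potential triangles: C(40, 3) = 9880.
Each occurs with probability p³ ≈ (0.7906)³ ≈ 4.941059e-01.
By linearity: E[X] = C(40, 3)·p³ ≈ 9880 · 4.941059e-01 ≈ 4881.7661.
Since α = 1/2 < 1, p = c/n^{1/2} ≫ 1/n is above the triangle threshold p ~ 1/n. Asymptotically E[X] ~ (c³/6)·n^{3(1−α)} = (5³/6)·n^{1.5} → ∞; triangles are abundant w.h.p.

E[X] ≈ 4881.7661; in regime p = Θ(1/n^{1/2}) E[X] diverges (above the triangle threshold p ~ 1/n).


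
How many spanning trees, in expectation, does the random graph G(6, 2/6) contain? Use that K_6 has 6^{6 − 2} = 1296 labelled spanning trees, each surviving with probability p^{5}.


K_6 has 6^{6 − 2} = 1296 labelled spanning trees.
For each such spanning tree H, let X_H = 1 if all 5 edges of H are present in G. Then P[X_H = 1] = p^{5} = (1/3)^{5} = 1/243.
Summing the indicators: E[X] = Σ_H E[X_H] = 1296 · p^{5} = 1296 · 1/243 = 16/3.
Numerically: E[X] ≈ 5.33333.

E[X] = 1296 · (1/3)^{5} = 16/3 ≈ 5.33333.


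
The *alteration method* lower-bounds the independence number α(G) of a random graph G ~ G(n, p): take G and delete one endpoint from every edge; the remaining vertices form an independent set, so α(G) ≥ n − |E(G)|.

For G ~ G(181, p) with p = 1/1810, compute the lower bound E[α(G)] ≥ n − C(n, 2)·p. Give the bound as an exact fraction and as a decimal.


E[|E(G)|] = C(181, 2)·p = 16290 · (1/1810) = 9.
E[α(G)] ≥ n − E[|E(G)|] = 181 − 9 = 172.
Numerically: ≈ 172.0000.
(This is only a lower bound; the true E[α(G)] may be larger.)

E[α(G)] ≥ 172 ≈ 172.0000.


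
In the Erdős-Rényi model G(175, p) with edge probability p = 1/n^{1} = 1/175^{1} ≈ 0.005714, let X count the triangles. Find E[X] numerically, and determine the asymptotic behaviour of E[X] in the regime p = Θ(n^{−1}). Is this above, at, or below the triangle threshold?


Number of potential triangles: C(175, 3) = 877975.
Each occurs with probability p³ ≈ (0.005714)³ ≈ 1.865889e-07.
By linearity: E[X] = C(175, 3)·p³ ≈ 877975 · 1.865889e-07 ≈ 0.1638.
Here α = 1, so p = 1/n is exactly at the triangle threshold p ~ 1/n. Asymptotically E[X] → c³/6 = 1³/6 = 1/6 ≈ 0.1667, a bounded constant. In this regime the triangle count is asymptotically Poisson(c³/6).

E[X] ≈ 0.1638; in regime p = Θ(1/n^{1}) E[X] stays bounded (at the triangle threshold p ~ 1/n).
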